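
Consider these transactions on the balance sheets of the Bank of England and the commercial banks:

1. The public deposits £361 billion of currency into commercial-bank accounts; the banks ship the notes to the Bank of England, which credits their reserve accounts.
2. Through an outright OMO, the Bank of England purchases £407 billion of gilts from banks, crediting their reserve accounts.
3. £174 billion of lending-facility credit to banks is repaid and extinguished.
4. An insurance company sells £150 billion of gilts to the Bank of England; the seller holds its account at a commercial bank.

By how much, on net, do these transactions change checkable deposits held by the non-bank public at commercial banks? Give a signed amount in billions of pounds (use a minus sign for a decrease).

Currency deposit £361 billion: non-bank counterparties' bank balances rise → +£361B.
OMO purchase (from banks) £407 billion: the counterparty is a bank, so public deposits are unchanged → 0.
Discount-window repayment £174 billion: the counterparty is a bank, so public deposits are unchanged → 0.
Asset purchase (from non-banks) £150 billion: non-bank counterparties' bank balances rise → +£150B.
Net: 361 + 0 + 0 + 150 = +£511 billion.

+£511 billion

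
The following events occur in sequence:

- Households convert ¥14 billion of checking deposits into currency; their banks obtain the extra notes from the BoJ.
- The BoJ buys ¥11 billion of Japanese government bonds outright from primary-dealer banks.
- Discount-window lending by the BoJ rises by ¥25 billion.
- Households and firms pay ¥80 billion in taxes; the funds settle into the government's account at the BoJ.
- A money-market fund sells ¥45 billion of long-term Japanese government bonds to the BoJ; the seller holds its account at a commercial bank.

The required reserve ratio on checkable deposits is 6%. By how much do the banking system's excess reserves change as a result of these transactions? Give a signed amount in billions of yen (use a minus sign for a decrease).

Currency withdrawal ¥14 billion: reserves −¥14B, deposits −¥14B.
OMO purchase (from banks) ¥11 billion: reserves +¥11B, deposits 0.
Discount-window loan ¥25 billion: reserves +¥25B, deposits 0.
Government account inflow ¥80 billion: reserves −¥80B, deposits −¥80B.
Asset purchase (from non-banks) ¥45 billion: reserves +¥45B, deposits +¥45B.
Totals: Δreserves = −¥13B, Δdeposits = −¥49B.
Δrequired reserves = 6% × −¥49B = −¥2.94B.
Δexcess reserves = Δreserves − Δrequired = −¥13B − (−¥2.94B) = -¥10.06 billion.

-¥10.06 billion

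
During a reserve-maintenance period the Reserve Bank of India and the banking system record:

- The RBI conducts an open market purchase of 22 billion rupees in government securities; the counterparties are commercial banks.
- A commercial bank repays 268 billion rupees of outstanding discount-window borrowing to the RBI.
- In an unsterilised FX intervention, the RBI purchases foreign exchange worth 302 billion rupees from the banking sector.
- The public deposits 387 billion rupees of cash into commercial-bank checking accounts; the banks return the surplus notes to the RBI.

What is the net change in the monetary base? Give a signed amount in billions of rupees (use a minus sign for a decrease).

OMO purchase (from banks) 22 billion rupees: RBI balance sheet expands → +22B.
Discount-window repayment 268 billion rupees: RBI balance sheet contracts → −268B.
FX purchase 302 billion rupees: RBI balance sheet expands → +302B.
Currency deposit 387 billion rupees: just a shift between currency and reserves — both are base money → 0.
Net: 22 − 268 + 302 + 0 = +56 billion.

+56 billion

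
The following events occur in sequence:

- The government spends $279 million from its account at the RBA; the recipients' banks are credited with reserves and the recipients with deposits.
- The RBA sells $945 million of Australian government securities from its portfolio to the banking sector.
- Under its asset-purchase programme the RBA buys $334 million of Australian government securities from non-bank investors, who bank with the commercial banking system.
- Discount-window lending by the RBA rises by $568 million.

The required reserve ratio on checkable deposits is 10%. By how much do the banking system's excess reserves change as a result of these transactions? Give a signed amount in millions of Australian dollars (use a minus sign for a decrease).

Government spending $279 million: reserves +$279M, deposits +$279M.
OMO sale (to banks) $945 million: reserves −$945M, deposits 0.
Asset purchase (from non-banks) $334 million: reserves +$334M, deposits +$334M.
Discount-window loan $568 million: reserves +$568M, deposits 0.
Totals: Δreserves = +$236M, Δdeposits = +$613M.
Δrequired reserves = 10% × +$613M = +$61.3M.
Δexcess reserves = Δreserves − Δrequired = +$236M − (+$61.3M) = +$174.7 million.

+$174.7 million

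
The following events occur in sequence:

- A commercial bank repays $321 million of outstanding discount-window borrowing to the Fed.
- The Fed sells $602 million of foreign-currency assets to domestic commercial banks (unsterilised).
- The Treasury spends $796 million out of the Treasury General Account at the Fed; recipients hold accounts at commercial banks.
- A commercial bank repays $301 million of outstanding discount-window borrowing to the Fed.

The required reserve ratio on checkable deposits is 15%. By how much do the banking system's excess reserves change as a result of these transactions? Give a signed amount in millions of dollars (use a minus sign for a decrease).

-$547.4 million

Discount-window repayment $321 million: reserves −$321M, deposits 0.
FX sale $602 million: reserves −$602M, deposits 0.
Government spending $796 million: reserves +$796M, deposits +$796M.
Discount-window repayment $301 million: reserves −$301M, deposits 0.
Totals: Δreserves = −$428M, Δdeposits = +$796M.
Δrequired reserves = 15% × +$796M = +$119.4M.
Δexcess reserves = Δreserves − Δrequired = −$428M − (+$119.4M) = -$547.4 million.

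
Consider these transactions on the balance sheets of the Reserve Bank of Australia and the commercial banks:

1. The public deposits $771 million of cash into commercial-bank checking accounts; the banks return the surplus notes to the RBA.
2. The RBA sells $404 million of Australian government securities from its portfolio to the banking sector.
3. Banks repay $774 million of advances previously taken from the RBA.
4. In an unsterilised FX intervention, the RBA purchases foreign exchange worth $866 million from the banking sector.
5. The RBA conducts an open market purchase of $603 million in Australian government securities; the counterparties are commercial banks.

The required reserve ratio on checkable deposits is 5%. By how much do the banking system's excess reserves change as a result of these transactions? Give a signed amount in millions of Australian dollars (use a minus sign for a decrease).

+$1023.45 million

Currency deposit $771 million: reserves +$771M, deposits +$771M.
OMO sale (to banks) $404 million: reserves −$404M, deposits 0.
Discount-window repayment $774 million: reserves −$774M, deposits 0.
FX purchase $866 million: reserves +$866M, deposits 0.
OMO purchase (from banks) $603 million: reserves +$603M, deposits 0.
Totals: Δreserves = +$1062M, Δdeposits = +$771M.
Δrequired reserves = 5% × +$771M = +$38.55M.
Δexcess reserves = Δreserves − Δrequired = +$1062M − (+$38.55M) = +$1023.45 million.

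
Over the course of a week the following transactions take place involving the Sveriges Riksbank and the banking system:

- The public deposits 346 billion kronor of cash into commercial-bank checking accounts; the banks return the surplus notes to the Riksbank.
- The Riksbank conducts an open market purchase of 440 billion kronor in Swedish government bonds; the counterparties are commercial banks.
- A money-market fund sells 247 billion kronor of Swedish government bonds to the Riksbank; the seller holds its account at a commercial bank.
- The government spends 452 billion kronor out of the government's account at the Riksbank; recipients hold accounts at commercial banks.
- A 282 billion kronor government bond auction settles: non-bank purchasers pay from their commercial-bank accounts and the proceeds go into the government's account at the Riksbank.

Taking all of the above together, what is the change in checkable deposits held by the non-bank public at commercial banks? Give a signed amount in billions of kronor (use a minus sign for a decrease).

+763 billion

Riksbank balance sheet:
  Assets:      Securities +687B
  Liabilities: Bank reserves +1203B, Currency in circulation −346B, Government deposits −170B
Commercial banking system:
  Assets:      Reserves at CB +1203B, Securities −440B
  Liabilities: Checkable deposits +763B
So the change in checkable deposits held by the non-bank public at commercial banks is +763 billion.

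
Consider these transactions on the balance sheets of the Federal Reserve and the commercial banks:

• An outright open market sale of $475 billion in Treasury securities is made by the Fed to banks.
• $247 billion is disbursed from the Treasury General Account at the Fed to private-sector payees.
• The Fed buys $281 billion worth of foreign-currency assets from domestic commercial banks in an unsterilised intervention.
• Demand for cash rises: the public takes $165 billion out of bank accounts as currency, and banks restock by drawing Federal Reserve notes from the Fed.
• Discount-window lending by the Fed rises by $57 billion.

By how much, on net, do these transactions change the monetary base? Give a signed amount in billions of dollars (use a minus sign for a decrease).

+$110 billion

OMO sale (to banks) $475 billion: Fed balance sheet contracts → −$475B.
Government spending $247 billion: a non-base liability converts back to reserves → +$247B.
FX purchase $281 billion: Fed balance sheet expands → +$281B.
Currency withdrawal $165 billion: just a shift between currency and reserves — both are base money → 0.
Discount-window loan $57 billion: Fed balance sheet expands → +$57B.
Net: −475 + 247 + 281 + 0 + 57 = +$110 billion.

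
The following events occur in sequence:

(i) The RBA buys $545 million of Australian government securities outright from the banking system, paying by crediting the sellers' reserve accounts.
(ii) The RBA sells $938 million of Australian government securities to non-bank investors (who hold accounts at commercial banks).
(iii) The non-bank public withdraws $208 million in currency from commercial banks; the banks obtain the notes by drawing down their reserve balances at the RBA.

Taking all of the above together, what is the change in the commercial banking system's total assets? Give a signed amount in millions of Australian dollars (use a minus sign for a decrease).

-$1146 million

OMO purchase (from banks) $545 million: just an asset swap on bank balance sheets → 0.
Asset sale (to non-banks) $938 million: bank balance sheets shrink → −$938M.
Currency withdrawal $208 million: bank balance sheets shrink → −$208M.
Net: 0 − 938 − 208 = -$1146 million.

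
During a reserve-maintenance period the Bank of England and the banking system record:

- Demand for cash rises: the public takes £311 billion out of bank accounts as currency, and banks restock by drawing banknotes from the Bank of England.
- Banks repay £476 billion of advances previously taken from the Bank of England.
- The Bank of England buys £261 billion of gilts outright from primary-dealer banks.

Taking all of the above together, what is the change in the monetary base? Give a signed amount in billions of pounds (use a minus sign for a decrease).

-£215 billion

Currency withdrawal £311 billion: just a shift between currency and reserves — both are base money → 0.
Discount-window repayment £476 billion: Bank of England balance sheet contracts → −£476B.
OMO purchase (from banks) £261 billion: Bank of England balance sheet expands → +£261B.
Net: 0 − 476 + 261 = -£215 billion.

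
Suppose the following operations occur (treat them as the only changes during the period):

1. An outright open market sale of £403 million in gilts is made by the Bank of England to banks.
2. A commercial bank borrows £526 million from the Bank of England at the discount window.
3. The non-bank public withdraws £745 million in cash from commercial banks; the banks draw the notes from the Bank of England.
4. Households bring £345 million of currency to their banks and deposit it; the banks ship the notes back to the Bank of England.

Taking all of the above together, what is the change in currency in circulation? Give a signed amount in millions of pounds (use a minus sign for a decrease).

OMO sale (to banks) £403 million: no currency enters or leaves circulation → 0.
Discount-window loan £526 million: no currency enters or leaves circulation → 0.
Currency withdrawal £745 million: notes leave the central bank → +£745M.
Currency deposit £345 million: notes return to the central bank → −£345M.
Net: 0 + 0 + 745 − 345 = +£400 million.

+£400 million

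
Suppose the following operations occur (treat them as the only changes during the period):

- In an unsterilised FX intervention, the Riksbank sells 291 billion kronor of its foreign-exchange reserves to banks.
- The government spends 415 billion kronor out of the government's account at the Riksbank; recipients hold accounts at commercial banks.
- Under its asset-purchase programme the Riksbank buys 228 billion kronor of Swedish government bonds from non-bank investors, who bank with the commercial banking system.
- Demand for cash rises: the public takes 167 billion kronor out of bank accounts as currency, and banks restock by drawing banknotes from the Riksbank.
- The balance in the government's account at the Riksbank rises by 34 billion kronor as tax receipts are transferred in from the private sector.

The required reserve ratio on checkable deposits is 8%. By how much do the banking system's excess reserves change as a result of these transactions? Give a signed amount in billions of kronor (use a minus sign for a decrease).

FX sale 291 billion kronor: reserves −291B, deposits 0.
Government spending 415 billion kronor: reserves +415B, deposits +415B.
Asset purchase (from non-banks) 228 billion kronor: reserves +228B, deposits +228B.
Currency withdrawal 167 billion kronor: reserves −167B, deposits −167B.
Government account inflow 34 billion kronor: reserves −34B, deposits −34B.
Totals: Δreserves = +151B, Δdeposits = +442B.
Δrequired reserves = 8% × +442B = +35.36B.
Δexcess reserves = Δreserves − Δrequired = +151B − (+35.36B) = +115.64 billion.

+115.64 billion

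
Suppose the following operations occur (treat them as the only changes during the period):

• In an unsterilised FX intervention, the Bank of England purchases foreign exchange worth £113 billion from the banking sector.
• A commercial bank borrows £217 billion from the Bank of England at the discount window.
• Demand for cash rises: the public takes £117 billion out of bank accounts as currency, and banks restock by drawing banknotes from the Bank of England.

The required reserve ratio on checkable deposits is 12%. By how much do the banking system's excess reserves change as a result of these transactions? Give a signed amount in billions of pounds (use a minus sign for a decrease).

+£227.04 billion

FX purchase £113 billion: reserves +£113B, deposits 0.
Discount-window loan £217 billion: reserves +£217B, deposits 0.
Currency withdrawal £117 billion: reserves −£117B, deposits −£117B.
Totals: Δreserves = +£213B, Δdeposits = −£117B.
Δrequired reserves = 12% × −£117B = −£14.04B.
Δexcess reserves = Δreserves − Δrequired = +£213B − (−£14.04B) = +£227.04 billion.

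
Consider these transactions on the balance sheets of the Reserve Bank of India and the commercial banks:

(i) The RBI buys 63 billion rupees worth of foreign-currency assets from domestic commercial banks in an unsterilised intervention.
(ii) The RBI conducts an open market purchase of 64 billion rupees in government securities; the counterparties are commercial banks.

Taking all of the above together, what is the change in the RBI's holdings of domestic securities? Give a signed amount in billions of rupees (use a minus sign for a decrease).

+64 billion

FX purchase 63 billion rupees: the RBI's securities portfolio is untouched → 0.
OMO purchase (from banks) 64 billion rupees: securities added to the RBI's portfolio → +64B.
Net: 0 + 64 = +64 billion.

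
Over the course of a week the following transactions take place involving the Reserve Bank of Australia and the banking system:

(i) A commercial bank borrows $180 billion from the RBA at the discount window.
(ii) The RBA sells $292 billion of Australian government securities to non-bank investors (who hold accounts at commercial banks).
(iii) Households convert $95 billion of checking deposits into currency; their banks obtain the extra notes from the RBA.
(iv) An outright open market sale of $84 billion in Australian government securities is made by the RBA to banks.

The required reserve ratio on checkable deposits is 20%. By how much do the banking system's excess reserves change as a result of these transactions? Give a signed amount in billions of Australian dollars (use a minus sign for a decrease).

Discount-window loan $180 billion: reserves +$180B, deposits 0.
Asset sale (to non-banks) $292 billion: reserves −$292B, deposits −$292B.
Currency withdrawal $95 billion: reserves −$95B, deposits −$95B.
OMO sale (to banks) $84 billion: reserves −$84B, deposits 0.
Totals: Δreserves = −$291B, Δdeposits = −$387B.
Δrequired reserves = 20% × −$387B = −$77.4B.
Δexcess reserves = Δreserves − Δrequired = −$291B − (−$77.4B) = -$213.6 billion.

-$213.6 billion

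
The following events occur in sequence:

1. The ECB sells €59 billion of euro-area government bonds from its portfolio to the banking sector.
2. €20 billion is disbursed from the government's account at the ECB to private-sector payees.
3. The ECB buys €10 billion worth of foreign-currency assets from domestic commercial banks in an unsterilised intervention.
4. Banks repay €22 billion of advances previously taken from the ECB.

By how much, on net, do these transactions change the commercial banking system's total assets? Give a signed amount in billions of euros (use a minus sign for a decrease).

-€2 billion

ECB balance sheet:
  Assets:      Securities −€59B, Loans to banks −€22B, Foreign assets +€10B
  Liabilities: Bank reserves −€51B, Government deposits −€20B
Commercial banking system:
  Assets:      Reserves at CB −€51B, Securities +€59B, Foreign assets −€10B
  Liabilities: Checkable deposits +€20B, Borrowings from CB −€22B
Change in total bank assets = -€2 billion.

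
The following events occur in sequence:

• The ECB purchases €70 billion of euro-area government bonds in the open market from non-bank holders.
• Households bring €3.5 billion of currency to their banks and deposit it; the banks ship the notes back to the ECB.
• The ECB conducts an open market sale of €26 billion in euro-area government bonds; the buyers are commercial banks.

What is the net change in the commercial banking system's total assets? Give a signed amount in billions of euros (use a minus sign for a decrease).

ECB balance sheet:
  Assets:      Securities +€44B
  Liabilities: Bank reserves +€47.5B, Currency in circulation −€3.5B
Commercial banking system:
  Assets:      Reserves at CB +€47.5B, Securities +€26B
  Liabilities: Checkable deposits +€73.5B
Change in total bank assets = +€73.5 billion.

+€73.5 billion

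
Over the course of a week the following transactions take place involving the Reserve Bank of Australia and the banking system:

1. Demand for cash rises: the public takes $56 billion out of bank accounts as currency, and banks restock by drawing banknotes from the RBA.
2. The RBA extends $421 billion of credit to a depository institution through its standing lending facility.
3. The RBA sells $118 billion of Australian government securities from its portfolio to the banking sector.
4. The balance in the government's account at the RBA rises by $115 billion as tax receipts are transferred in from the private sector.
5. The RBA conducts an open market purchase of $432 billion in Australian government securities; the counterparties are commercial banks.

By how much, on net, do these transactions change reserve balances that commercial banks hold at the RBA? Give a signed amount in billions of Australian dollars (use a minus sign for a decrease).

+$564 billion

Currency withdrawal $56 billion: banks swap reserves for currency → −$56B.
Discount-window loan $421 billion: the loan is credited to the bank's reserve account → +$421B.
OMO sale (to banks) $118 billion: the buying banks pay out of their reserve balances → −$118B.
Government account inflow $115 billion: funds move from bank reserves into the government account → −$115B.
OMO purchase (from banks) $432 billion: the RBA pays by crediting reserve accounts → +$432B.
Net: −56 + 421 − 118 − 115 + 432 = +$564 billion.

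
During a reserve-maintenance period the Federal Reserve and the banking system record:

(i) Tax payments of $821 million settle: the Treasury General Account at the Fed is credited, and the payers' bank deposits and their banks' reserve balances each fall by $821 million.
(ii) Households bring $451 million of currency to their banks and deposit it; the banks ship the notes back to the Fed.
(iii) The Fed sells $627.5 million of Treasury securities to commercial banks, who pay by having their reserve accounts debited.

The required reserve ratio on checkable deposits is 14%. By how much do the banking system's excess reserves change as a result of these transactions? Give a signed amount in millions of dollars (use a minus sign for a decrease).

-$945.7 million

Government account inflow $821 million: reserves −$821M, deposits −$821M.
Currency deposit $451 million: reserves +$451M, deposits +$451M.
OMO sale (to banks) $627.5 million: reserves −$627.5M, deposits 0.
Totals: Δreserves = −$997.5M, Δdeposits = −$370M.
Δrequired reserves = 14% × −$370M = −$51.8M.
Δexcess reserves = Δreserves − Δrequired = −$997.5M − (−$51.8M) = -$945.7 million.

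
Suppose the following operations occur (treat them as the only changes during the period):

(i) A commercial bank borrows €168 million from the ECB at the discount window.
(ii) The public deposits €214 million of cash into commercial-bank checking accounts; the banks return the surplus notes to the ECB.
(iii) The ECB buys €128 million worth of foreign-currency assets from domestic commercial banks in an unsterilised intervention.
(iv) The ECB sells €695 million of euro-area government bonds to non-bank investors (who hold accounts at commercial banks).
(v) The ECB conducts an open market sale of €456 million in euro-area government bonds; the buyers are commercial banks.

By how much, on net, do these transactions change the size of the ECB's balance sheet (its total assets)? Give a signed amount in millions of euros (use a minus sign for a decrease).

-€855 million

Discount-window loan €168 million: an ECB asset is acquired → +€168M.
Currency deposit €214 million: only the composition of liabilities changes → 0.
FX purchase €128 million: an ECB asset is acquired → +€128M.
Asset sale (to non-banks) €695 million: an ECB asset is shed → −€695M.
OMO sale (to banks) €456 million: an ECB asset is shed → −€456M.
Net: 168 + 0 + 128 − 695 − 456 = -€855 million.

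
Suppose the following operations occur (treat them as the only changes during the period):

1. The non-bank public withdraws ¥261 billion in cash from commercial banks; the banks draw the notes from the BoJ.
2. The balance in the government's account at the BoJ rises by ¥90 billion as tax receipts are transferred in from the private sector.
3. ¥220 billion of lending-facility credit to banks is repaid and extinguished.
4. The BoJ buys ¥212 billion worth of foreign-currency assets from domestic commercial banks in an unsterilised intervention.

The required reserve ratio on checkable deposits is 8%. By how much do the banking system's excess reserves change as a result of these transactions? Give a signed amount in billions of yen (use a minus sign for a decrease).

-¥330.92 billion

Currency withdrawal ¥261 billion: reserves −¥261B, deposits −¥261B.
Government account inflow ¥90 billion: reserves −¥90B, deposits −¥90B.
Discount-window repayment ¥220 billion: reserves −¥220B, deposits 0.
FX purchase ¥212 billion: reserves +¥212B, deposits 0.
Totals: Δreserves = −¥359B, Δdeposits = −¥351B.
Δrequired reserves = 8% × −¥351B = −¥28.08B.
Δexcess reserves = Δreserves − Δrequired = −¥359B − (−¥28.08B) = -¥330.92 billion.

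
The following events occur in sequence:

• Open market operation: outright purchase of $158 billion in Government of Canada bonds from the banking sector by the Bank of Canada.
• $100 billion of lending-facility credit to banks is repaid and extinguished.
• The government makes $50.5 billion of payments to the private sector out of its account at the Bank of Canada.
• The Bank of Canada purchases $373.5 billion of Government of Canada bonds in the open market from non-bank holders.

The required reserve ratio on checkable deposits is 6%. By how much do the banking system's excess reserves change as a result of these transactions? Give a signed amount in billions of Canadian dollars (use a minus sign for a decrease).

+$456.56 billion

OMO purchase (from banks) $158 billion: reserves +$158B, deposits 0.
Discount-window repayment $100 billion: reserves −$100B, deposits 0.
Government spending $50.5 billion: reserves +$50.5B, deposits +$50.5B.
Asset purchase (from non-banks) $373.5 billion: reserves +$373.5B, deposits +$373.5B.
Totals: Δreserves = +$482B, Δdeposits = +$424B.
Δrequired reserves = 6% × +$424B = +$25.44B.
Δexcess reserves = Δreserves − Δrequired = +$482B − (+$25.44B) = +$456.56 billion.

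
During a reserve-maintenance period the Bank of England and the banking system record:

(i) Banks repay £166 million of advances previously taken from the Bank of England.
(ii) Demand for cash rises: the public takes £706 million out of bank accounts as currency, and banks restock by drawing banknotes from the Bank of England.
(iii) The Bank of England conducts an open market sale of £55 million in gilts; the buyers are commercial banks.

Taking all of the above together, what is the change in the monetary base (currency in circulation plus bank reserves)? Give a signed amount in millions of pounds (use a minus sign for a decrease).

Discount-window repayment £166 million: Bank of England balance sheet contracts → −£166M.
Currency withdrawal £706 million: just a shift between currency and reserves — both are base money → 0.
OMO sale (to banks) £55 million: Bank of England balance sheet contracts → −£55M.
Net: −166 + 0 − 55 = -£221 million.

-£221 million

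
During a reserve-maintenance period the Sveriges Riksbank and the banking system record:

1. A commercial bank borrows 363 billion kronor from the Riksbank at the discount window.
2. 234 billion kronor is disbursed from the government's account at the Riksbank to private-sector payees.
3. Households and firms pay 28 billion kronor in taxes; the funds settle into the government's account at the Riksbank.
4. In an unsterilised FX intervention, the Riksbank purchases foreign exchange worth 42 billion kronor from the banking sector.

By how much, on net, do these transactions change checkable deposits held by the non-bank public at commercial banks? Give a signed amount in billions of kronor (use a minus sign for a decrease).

Discount-window loan 363 billion kronor: the counterparty is a bank, so public deposits are unchanged → 0.
Government spending 234 billion kronor: non-bank counterparties' bank balances rise → +234B.
Government account inflow 28 billion kronor: non-bank counterparties' bank balances fall → −28B.
FX purchase 42 billion kronor: the counterparty is a bank, so public deposits are unchanged → 0.
Net: 0 + 234 − 28 + 0 = +206 billion.

+206 billion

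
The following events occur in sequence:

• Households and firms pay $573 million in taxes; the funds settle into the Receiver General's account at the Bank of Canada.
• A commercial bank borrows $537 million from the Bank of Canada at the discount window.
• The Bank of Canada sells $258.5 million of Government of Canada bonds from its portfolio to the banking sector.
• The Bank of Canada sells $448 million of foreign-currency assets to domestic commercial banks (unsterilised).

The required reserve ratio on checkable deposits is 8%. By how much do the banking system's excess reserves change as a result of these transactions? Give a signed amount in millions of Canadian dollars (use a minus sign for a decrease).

-$696.66 million

Government account inflow $573 million: reserves −$573M, deposits −$573M.
Discount-window loan $537 million: reserves +$537M, deposits 0.
OMO sale (to banks) $258.5 million: reserves −$258.5M, deposits 0.
FX sale $448 million: reserves −$448M, deposits 0.
Totals: Δreserves = −$742.5M, Δdeposits = −$573M.
Δrequired reserves = 8% × −$573M = −$45.84M.
Δexcess reserves = Δreserves − Δrequired = −$742.5M − (−$45.84M) = -$696.66 million.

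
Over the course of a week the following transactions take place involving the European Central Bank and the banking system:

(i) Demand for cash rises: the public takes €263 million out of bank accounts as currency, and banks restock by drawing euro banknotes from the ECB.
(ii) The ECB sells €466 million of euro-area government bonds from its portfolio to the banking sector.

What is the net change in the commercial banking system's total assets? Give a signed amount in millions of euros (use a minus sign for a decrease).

ECB balance sheet:
  Assets:      Securities −€466M
  Liabilities: Bank reserves −€729M, Currency in circulation +€263M
Commercial banking system:
  Assets:      Reserves at CB −€729M, Securities +€466M
  Liabilities: Checkable deposits −€263M
Change in total bank assets = -€263 million.

-€263 million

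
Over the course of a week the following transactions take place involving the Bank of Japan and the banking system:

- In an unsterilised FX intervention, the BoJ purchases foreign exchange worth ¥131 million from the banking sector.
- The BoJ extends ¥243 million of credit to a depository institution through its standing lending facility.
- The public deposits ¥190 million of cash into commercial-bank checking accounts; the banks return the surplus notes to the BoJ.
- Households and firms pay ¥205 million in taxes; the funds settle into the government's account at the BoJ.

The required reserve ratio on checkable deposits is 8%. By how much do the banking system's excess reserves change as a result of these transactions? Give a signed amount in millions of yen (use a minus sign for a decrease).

+¥360.2 million

FX purchase ¥131 million: reserves +¥131M, deposits 0.
Discount-window loan ¥243 million: reserves +¥243M, deposits 0.
Currency deposit ¥190 million: reserves +¥190M, deposits +¥190M.
Government account inflow ¥205 million: reserves −¥205M, deposits −¥205M.
Totals: Δreserves = +¥359M, Δdeposits = −¥15M.
Δrequired reserves = 8% × −¥15M = −¥1.2M.
Δexcess reserves = Δreserves − Δrequired = +¥359M − (−¥1.2M) = +¥360.2 million.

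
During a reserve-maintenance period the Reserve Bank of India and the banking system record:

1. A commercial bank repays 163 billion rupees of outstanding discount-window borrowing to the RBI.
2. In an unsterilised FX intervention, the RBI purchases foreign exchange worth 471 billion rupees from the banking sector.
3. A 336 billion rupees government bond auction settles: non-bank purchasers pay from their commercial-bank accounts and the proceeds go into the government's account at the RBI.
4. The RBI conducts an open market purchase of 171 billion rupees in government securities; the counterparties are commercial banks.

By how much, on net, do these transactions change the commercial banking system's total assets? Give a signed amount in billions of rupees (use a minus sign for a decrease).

-499 billion

RBI balance sheet:
  Assets:      Securities +171B, Loans to banks −163B, Foreign assets +471B
  Liabilities: Bank reserves +143B, Government deposits +336B
Commercial banking system:
  Assets:      Reserves at CB +143B, Securities −171B, Foreign assets −471B
  Liabilities: Checkable deposits −336B, Borrowings from CB −163B
Change in total bank assets = -499 billion.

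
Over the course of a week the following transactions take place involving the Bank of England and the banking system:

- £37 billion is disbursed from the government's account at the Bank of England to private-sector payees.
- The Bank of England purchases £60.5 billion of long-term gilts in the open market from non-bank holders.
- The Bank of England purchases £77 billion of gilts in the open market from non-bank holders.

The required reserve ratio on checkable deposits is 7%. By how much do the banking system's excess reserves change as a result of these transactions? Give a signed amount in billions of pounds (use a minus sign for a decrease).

Government spending £37 billion: reserves +£37B, deposits +£37B.
Asset purchase (from non-banks) £60.5 billion: reserves +£60.5B, deposits +£60.5B.
Asset purchase (from non-banks) £77 billion: reserves +£77B, deposits +£77B.
Totals: Δreserves = +£174.5B, Δdeposits = +£174.5B.
Δrequired reserves = 7% × +£174.5B = +£12.215B.
Δexcess reserves = Δreserves − Δrequired = +£174.5B − (+£12.215B) = +£162.285 billion.

+£162.285 billion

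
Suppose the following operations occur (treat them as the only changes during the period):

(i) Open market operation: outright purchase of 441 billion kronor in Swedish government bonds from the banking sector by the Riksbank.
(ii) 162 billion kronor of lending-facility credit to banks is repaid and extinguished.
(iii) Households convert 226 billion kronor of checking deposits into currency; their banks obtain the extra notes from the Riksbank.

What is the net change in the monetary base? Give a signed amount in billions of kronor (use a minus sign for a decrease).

Riksbank balance sheet:
  Assets:      Securities +441B, Loans to banks −162B
  Liabilities: Bank reserves +53B, Currency in circulation +226B
Monetary base = currency + reserves: +226B + (+53B) = +279 billion.

+279 billion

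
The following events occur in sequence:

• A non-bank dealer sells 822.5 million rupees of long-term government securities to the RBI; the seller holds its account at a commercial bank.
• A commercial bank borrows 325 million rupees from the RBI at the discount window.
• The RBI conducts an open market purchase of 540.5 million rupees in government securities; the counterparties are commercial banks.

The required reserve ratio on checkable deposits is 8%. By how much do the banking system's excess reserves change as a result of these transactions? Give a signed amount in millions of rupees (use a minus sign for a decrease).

+1622.2 million

Asset purchase (from non-banks) 822.5 million rupees: reserves +822.5M, deposits +822.5M.
Discount-window loan 325 million rupees: reserves +325M, deposits 0.
OMO purchase (from banks) 540.5 million rupees: reserves +540.5M, deposits 0.
Totals: Δreserves = +1688M, Δdeposits = +822.5M.
Δrequired reserves = 8% × +822.5M = +65.8M.
Δexcess reserves = Δreserves − Δrequired = +1688M − (+65.8M) = +1622.2 million.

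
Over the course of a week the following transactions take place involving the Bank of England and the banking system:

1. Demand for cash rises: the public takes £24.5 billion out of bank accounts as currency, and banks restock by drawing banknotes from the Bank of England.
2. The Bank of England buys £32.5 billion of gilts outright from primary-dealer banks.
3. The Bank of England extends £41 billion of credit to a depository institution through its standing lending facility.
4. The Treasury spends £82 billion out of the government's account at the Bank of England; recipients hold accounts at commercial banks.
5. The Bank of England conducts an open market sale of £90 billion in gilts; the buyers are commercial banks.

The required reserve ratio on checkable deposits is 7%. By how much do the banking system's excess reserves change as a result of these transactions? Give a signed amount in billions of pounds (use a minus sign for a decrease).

+£36.975 billion

Currency withdrawal £24.5 billion: reserves −£24.5B, deposits −£24.5B.
OMO purchase (from banks) £32.5 billion: reserves +£32.5B, deposits 0.
Discount-window loan £41 billion: reserves +£41B, deposits 0.
Government spending £82 billion: reserves +£82B, deposits +£82B.
OMO sale (to banks) £90 billion: reserves −£90B, deposits 0.
Totals: Δreserves = +£41B, Δdeposits = +£57.5B.
Δrequired reserves = 7% × +£57.5B = +£4.025B.
Δexcess reserves = Δreserves − Δrequired = +£41B − (+£4.025B) = +£36.975 billion.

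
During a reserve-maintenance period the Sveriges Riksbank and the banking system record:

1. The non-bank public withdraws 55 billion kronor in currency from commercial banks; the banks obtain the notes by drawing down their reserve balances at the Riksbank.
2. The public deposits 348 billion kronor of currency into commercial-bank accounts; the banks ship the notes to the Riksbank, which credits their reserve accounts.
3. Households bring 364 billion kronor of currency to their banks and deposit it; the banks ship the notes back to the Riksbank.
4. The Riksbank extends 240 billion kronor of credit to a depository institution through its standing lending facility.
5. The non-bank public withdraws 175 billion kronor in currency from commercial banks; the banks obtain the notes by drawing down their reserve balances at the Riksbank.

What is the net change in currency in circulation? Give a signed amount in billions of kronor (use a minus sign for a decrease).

Currency withdrawal 55 billion kronor: notes leave the central bank → +55B.
Currency deposit 348 billion kronor: notes return to the central bank → −348B.
Currency deposit 364 billion kronor: notes return to the central bank → −364B.
Discount-window loan 240 billion kronor: no currency enters or leaves circulation → 0.
Currency withdrawal 175 billion kronor: notes leave the central bank → +175B.
Net: 55 − 348 − 364 + 0 + 175 = -482 billion.

-482 billion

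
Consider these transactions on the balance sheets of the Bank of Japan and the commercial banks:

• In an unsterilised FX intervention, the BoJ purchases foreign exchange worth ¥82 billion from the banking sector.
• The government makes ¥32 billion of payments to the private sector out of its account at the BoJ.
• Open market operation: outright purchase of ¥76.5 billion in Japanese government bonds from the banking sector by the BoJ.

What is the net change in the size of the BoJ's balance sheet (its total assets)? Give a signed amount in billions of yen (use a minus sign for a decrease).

BoJ balance sheet:
  Assets:      Securities +¥76.5B, Foreign assets +¥82B
  Liabilities: Bank reserves +¥190.5B, Government deposits −¥32B
Commercial banking system:
  Assets:      Reserves at CB +¥190.5B, Securities −¥76.5B, Foreign assets −¥82B
  Liabilities: Checkable deposits +¥32B
Change in total BoJ assets = +¥158.5 billion.

+¥158.5 billion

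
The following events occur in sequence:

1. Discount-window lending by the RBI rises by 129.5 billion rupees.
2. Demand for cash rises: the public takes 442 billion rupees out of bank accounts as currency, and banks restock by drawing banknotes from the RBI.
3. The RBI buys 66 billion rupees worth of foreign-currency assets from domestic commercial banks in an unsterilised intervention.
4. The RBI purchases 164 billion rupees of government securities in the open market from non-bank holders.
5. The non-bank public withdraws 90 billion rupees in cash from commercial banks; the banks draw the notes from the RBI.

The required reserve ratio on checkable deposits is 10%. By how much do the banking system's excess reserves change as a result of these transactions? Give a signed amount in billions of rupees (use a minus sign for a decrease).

-135.7 billion

Discount-window loan 129.5 billion rupees: reserves +129.5B, deposits 0.
Currency withdrawal 442 billion rupees: reserves −442B, deposits −442B.
FX purchase 66 billion rupees: reserves +66B, deposits 0.
Asset purchase (from non-banks) 164 billion rupees: reserves +164B, deposits +164B.
Currency withdrawal 90 billion rupees: reserves −90B, deposits −90B.
Totals: Δreserves = −172.5B, Δdeposits = −368B.
Δrequired reserves = 10% × −368B = −36.8B.
Δexcess reserves = Δreserves − Δrequired = −172.5B − (−36.8B) = -135.7 billion.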